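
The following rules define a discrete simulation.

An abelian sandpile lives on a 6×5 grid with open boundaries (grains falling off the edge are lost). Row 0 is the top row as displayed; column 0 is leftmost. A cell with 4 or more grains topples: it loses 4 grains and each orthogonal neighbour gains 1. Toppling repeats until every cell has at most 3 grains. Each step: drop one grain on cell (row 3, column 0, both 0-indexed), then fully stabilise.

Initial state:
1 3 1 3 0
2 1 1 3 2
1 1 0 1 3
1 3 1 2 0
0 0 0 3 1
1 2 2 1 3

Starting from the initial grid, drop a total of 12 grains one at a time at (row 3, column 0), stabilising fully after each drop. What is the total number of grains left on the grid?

51

0) 1 3 1 3 0
2 1 1 3 2
1 1 0 1 3
1 3 1 2 0
0 0 0 3 1
1 2 2 1 3
1) 1 3 1 3 0
2 1 1 3 2
1 1 0 1 3
2 3 1 2 0
0 0 0 3 1
1 2 2 1 3
2) 1 3 1 3 0
2 1 1 3 2
1 1 0 1 3
3 3 1 2 0
0 0 0 3 1
1 2 2 1 3
3) 1 3 1 3 0
2 1 1 3 2
2 2 0 1 3
1 0 2 2 0
1 1 0 3 1
1 2 2 1 3
4) 1 3 1 3 0
2 1 1 3 2
2 2 0 1 3
2 0 2 2 0
1 1 0 3 1
1 2 2 1 3
5) 1 3 1 3 0
2 1 1 3 2
2 2 0 1 3
3 0 2 2 0
1 1 0 3 1
1 2 2 1 3
6) 1 3 1 3 0
2 1 1 3 2
3 2 0 1 3
0 1 2 2 0
2 1 0 3 1
1 2 2 1 3
7) 1 3 1 3 0
2 1 1 3 2
3 2 0 1 3
1 1 2 2 0
2 1 0 3 1
1 2 2 1 3
8) 1 3 1 3 0
2 1 1 3 2
3 2 0 1 3
2 1 2 2 0
2 1 0 3 1
1 2 2 1 3
9) 1 3 1 3 0
2 1 1 3 2
3 2 0 1 3
3 1 2 2 0
2 1 0 3 1
1 2 2 1 3
10) 1 3 1 3 0
3 1 1 3 2
0 3 0 1 3
1 2 2 2 0
3 1 0 3 1
1 2 2 1 3
11) 1 3 1 3 0
3 1 1 3 2
0 3 0 1 3
2 2 2 2 0
3 1 0 3 1
1 2 2 1 3
12) 1 3 1 3 0
3 1 1 3 2
0 3 0 1 3
3 2 2 2 0
3 1 0 3 1
1 2 2 1 3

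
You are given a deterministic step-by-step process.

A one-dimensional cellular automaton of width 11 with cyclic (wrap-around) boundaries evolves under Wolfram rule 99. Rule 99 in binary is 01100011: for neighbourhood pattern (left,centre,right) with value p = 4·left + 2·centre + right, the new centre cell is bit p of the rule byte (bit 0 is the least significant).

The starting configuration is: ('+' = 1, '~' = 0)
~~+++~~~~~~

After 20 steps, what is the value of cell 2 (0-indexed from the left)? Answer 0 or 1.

step 0: ~~+++~~~~~~
step 1: ++~~+~+++++
step 2: ~+~+~+~~~~~
step 3: +~+~+~~++++
step 4: ++~+~~+~~~~
step 5: ~++~~+~~+++
step 6: +~+~+~~+~~+
step 7: ++~+~~+~~+~
step 8: ~++~~+~~+~+
step 9: +~+~+~~+~+~
step 10: ~+~+~~+~+~+
step 11: +~+~~+~+~+~
step 12: ~+~~+~+~+~+
step 13: +~~+~+~+~+~
step 14: ~~+~+~+~+~+
step 15: ~+~+~+~+~+~
step 16: +~+~+~+~+~~
step 17: ~+~+~+~+~~+
step 18: +~+~+~+~~+~
step 19: ~+~+~+~~+~+
step 20: +~+~+~~+~+~

1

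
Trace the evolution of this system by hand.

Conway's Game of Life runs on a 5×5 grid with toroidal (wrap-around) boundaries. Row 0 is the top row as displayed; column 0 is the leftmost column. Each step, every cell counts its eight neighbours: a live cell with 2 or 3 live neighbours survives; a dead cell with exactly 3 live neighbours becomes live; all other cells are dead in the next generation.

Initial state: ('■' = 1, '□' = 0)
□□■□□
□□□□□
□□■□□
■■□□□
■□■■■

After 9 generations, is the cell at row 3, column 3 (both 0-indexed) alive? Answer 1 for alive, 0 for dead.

0) □□■□□
□□□□□
□□■□□
■■□□□
■□■■■
1) □■■□■
□□□□□
□■□□□
■□□□□
■□■■■
2) □■■□■
■■■□□
□□□□□
■□■■□
□□■□□
3) □□□□□
■□■■□
■□□■■
□■■■□
■□□□■
4) ■■□■□
■■■■□
■□□□□
□■■□□
■■■■■
5) □□□□□
□□□■□
■□□■■
□□□□□
□□□□□
6) □□□□□
□□□■□
□□□■■
□□□□■
□□□□□
7) □□□□□
□□□■■
□□□■■
□□□■■
□□□□□
8) □□□□□
□□□■■
■□■□□
□□□■■
□□□□□
9) □□□□□
□□□■■
■□■□□
□□□■■
□□□□□

1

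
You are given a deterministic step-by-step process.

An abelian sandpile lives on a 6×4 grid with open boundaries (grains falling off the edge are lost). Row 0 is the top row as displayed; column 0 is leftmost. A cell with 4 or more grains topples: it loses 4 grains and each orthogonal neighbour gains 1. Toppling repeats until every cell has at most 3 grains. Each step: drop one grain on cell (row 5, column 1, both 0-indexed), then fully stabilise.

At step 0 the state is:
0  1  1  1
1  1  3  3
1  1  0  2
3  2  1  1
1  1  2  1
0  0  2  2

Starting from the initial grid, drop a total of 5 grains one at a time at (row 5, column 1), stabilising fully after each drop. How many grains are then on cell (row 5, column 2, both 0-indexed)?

3

0) 0  1  1  1
1  1  3  3
1  1  0  2
3  2  1  1
1  1  2  1
0  0  2  2
1) 0  1  1  1
1  1  3  3
1  1  0  2
3  2  1  1
1  1  2  1
0  1  2  2
2) 0  1  1  1
1  1  3  3
1  1  0  2
3  2  1  1
1  1  2  1
0  2  2  2
3) 0  1  1  1
1  1  3  3
1  1  0  2
3  2  1  1
1  1  2  1
0  3  2  2
4) 0  1  1  1
1  1  3  3
1  1  0  2
3  2  1  1
1  2  2  1
1  0  3  2
5) 0  1  1  1
1  1  3  3
1  1  0  2
3  2  1  1
1  2  2  1
1  1  3  2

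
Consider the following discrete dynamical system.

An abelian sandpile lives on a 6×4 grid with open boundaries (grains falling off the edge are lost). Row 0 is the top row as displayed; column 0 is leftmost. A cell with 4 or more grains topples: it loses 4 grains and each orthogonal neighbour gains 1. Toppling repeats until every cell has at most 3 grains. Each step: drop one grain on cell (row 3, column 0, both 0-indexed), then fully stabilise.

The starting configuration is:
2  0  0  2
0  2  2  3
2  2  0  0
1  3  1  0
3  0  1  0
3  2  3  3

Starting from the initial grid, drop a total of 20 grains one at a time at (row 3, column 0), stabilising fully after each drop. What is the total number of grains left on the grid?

39

k=0  2  0  0  2
0  2  2  3
2  2  0  0
1  3  1  0
3  0  1  0
3  2  3  3
k=1  2  0  0  2
0  2  2  3
2  2  0  0
2  3  1  0
3  0  1  0
3  2  3  3
k=2  2  0  0  2
0  2  2  3
2  2  0  0
3  3  1  0
3  0  1  0
3  2  3  3
k=3  2  0  0  2
0  2  2  3
3  3  0  0
2  0  2  0
1  2  1  0
0  3  3  3
k=4  2  0  0  2
0  2  2  3
3  3  0  0
3  0  2  0
1  2  1  0
0  3  3  3
k=5  2  0  0  2
1  3  2  3
1  0  1  0
1  2  2  0
2  2  1  0
0  3  3  3
k=6  2  0  0  2
1  3  2  3
1  0  1  0
2  2  2  0
2  2  1  0
0  3  3  3
k=7  2  0  0  2
1  3  2  3
1  0  1  0
3  2  2  0
2  2  1  0
0  3  3  3
k=8  2  0  0  2
1  3  2  3
2  0  1  0
0  3  2  0
3  2  1  0
0  3  3  3
k=9  2  0  0  2
1  3  2  3
2  0  1  0
1  3  2  0
3  2  1  0
0  3  3  3
k=10  2  0  0  2
1  3  2  3
2  0  1  0
2  3  2  0
3  2  1  0
0  3  3  3
k=11  2  0  0  2
1  3  2  3
2  0  1  0
3  3  2  0
3  2  1  0
0  3  3  3
k=12  2  0  0  2
1  3  2  3
3  1  1  0
2  1  3  0
1  1  3  1
2  1  1  0
k=13  2  0  0  2
1  3  2  3
3  1  1  0
3  1  3  0
1  1  3  1
2  1  1  0
k=14  2  0  0  2
2  3  2  3
0  2  1  0
1  2  3  0
2  1  3  1
2  1  1  0
k=15  2  0  0  2
2  3  2  3
0  2  1  0
2  2  3  0
2  1  3  1
2  1  1  0
k=16  2  0  0  2
2  3  2  3
0  2  1  0
3  2  3  0
2  1  3  1
2  1  1  0
k=17  2  0  0  2
2  3  2  3
1  2  1  0
0  3  3  0
3  1  3  1
2  1  1  0
k=18  2  0  0  2
2  3  2  3
1  2  1  0
1  3  3  0
3  1  3  1
2  1  1  0
k=19  2  0  0  2
2  3  2  3
1  2  1  0
2  3  3  0
3  1  3  1
2  1  1  0
k=20  2  0  0  2
2  3  2  3
1  2  1  0
3  3  3  0
3  1  3  1
2  1  1  0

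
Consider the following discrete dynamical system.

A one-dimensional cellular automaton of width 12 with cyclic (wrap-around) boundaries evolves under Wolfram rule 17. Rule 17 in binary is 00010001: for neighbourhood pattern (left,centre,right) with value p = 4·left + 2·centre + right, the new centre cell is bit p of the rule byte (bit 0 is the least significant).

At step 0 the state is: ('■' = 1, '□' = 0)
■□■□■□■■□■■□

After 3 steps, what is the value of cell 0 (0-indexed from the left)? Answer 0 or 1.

0

t=0: ■□■□■□■■□■■□
t=1: □□□□□□□□□□□□
t=2: ■■■■■■■■■■■■
t=3: □□□□□□□□□□□□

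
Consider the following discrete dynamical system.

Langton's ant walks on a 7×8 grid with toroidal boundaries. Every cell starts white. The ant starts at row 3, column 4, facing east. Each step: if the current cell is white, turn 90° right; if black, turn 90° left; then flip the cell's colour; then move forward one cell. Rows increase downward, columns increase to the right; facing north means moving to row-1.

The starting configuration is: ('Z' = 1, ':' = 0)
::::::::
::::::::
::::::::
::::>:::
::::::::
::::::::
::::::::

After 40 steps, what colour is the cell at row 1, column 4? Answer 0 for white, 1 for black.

k=0  ::::::::
::::::::
::::::::
::::>:::
::::::::
::::::::
::::::::
k=1  ::::::::
::::::::
::::::::
::::Z:::
::::v:::
::::::::
::::::::
k=2  ::::::::
::::::::
::::::::
::::Z:::
:::<Z:::
::::::::
::::::::
k=3  ::::::::
::::::::
::::::::
:::^Z:::
:::ZZ:::
::::::::
::::::::
k=4  ::::::::
::::::::
::::::::
:::Z>:::
:::ZZ:::
::::::::
::::::::
k=5  ::::::::
::::::::
::::^:::
:::Z::::
:::ZZ:::
::::::::
::::::::
k=6  ::::::::
::::::::
::::Z>::
:::Z::::
:::ZZ:::
::::::::
::::::::
k=7  ::::::::
::::::::
::::ZZ::
:::Z:v::
:::ZZ:::
::::::::
::::::::
k=8  ::::::::
::::::::
::::ZZ::
:::Z<Z::
:::ZZ:::
::::::::
::::::::
k=9  ::::::::
::::::::
::::^Z::
:::ZZZ::
:::ZZ:::
::::::::
::::::::
k=10  ::::::::
::::::::
:::<:Z::
:::ZZZ::
:::ZZ:::
::::::::
::::::::
k=11  ::::::::
:::^::::
:::Z:Z::
:::ZZZ::
:::ZZ:::
::::::::
::::::::
k=12  ::::::::
:::Z>:::
:::Z:Z::
:::ZZZ::
:::ZZ:::
::::::::
::::::::
k=13  ::::::::
:::ZZ:::
:::ZvZ::
:::ZZZ::
:::ZZ:::
::::::::
::::::::
k=14  ::::::::
:::ZZ:::
:::<ZZ::
:::ZZZ::
:::ZZ:::
::::::::
::::::::
k=15  ::::::::
:::ZZ:::
::::ZZ::
:::vZZ::
:::ZZ:::
::::::::
::::::::
k=16  ::::::::
:::ZZ:::
::::ZZ::
::::>Z::
:::ZZ:::
::::::::
::::::::
k=17  ::::::::
:::ZZ:::
::::^Z::
:::::Z::
:::ZZ:::
::::::::
::::::::
k=18  ::::::::
:::ZZ:::
:::<:Z::
:::::Z::
:::ZZ:::
::::::::
::::::::
k=19  ::::::::
:::^Z:::
:::Z:Z::
:::::Z::
:::ZZ:::
::::::::
::::::::
k=20  ::::::::
::<:Z:::
:::Z:Z::
:::::Z::
:::ZZ:::
::::::::
::::::::
k=21  ::^:::::
::Z:Z:::
:::Z:Z::
:::::Z::
:::ZZ:::
::::::::
::::::::
k=22  ::Z>::::
::Z:Z:::
:::Z:Z::
:::::Z::
:::ZZ:::
::::::::
::::::::
k=23  ::ZZ::::
::ZvZ:::
:::Z:Z::
:::::Z::
:::ZZ:::
::::::::
::::::::
k=24  ::ZZ::::
::<ZZ:::
:::Z:Z::
:::::Z::
:::ZZ:::
::::::::
::::::::
k=25  ::ZZ::::
:::ZZ:::
::vZ:Z::
:::::Z::
:::ZZ:::
::::::::
::::::::
k=26  ::ZZ::::
:::ZZ:::
:<ZZ:Z::
:::::Z::
:::ZZ:::
::::::::
::::::::
k=27  ::ZZ::::
:^:ZZ:::
:ZZZ:Z::
:::::Z::
:::ZZ:::
::::::::
::::::::
k=28  ::ZZ::::
:Z>ZZ:::
:ZZZ:Z::
:::::Z::
:::ZZ:::
::::::::
::::::::
k=29  ::ZZ::::
:ZZZZ:::
:ZvZ:Z::
:::::Z::
:::ZZ:::
::::::::
::::::::
k=30  ::ZZ::::
:ZZZZ:::
:Z:>:Z::
:::::Z::
:::ZZ:::
::::::::
::::::::
k=31  ::ZZ::::
:ZZ^Z:::
:Z:::Z::
:::::Z::
:::ZZ:::
::::::::
::::::::
k=32  ::ZZ::::
:Z<:Z:::
:Z:::Z::
:::::Z::
:::ZZ:::
::::::::
::::::::
k=33  ::ZZ::::
:Z::Z:::
:Zv::Z::
:::::Z::
:::ZZ:::
::::::::
::::::::
k=34  ::ZZ::::
:Z::Z:::
:<Z::Z::
:::::Z::
:::ZZ:::
::::::::
::::::::
k=35  ::ZZ::::
:Z::Z:::
::Z::Z::
:v:::Z::
:::ZZ:::
::::::::
::::::::
k=36  ::ZZ::::
:Z::Z:::
::Z::Z::
<Z:::Z::
:::ZZ:::
::::::::
::::::::
k=37  ::ZZ::::
:Z::Z:::
^:Z::Z::
ZZ:::Z::
:::ZZ:::
::::::::
::::::::
k=38  ::ZZ::::
:Z::Z:::
Z>Z::Z::
ZZ:::Z::
:::ZZ:::
::::::::
::::::::
k=39  ::ZZ::::
:Z::Z:::
ZZZ::Z::
Zv:::Z::
:::ZZ:::
::::::::
::::::::
k=40  ::ZZ::::
:Z::Z:::
ZZZ::Z::
Z:>::Z::
:::ZZ:::
::::::::
::::::::

1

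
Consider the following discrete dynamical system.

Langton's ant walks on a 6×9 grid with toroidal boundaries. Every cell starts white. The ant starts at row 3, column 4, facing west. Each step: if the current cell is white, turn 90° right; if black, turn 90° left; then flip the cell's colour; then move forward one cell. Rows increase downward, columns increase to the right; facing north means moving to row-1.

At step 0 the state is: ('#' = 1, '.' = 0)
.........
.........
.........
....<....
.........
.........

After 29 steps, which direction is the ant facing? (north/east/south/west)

t=0: .........
.........
.........
....<....
.........
.........
t=1: .........
.........
....^....
....#....
.........
.........
t=2: .........
.........
....#>...
....#....
.........
.........
t=3: .........
.........
....##...
....#v...
.........
.........
t=4: .........
.........
....##...
....<#...
.........
.........
t=5: .........
.........
....##...
.....#...
....v....
.........
t=6: .........
.........
....##...
.....#...
...<#....
.........
t=7: .........
.........
....##...
...^.#...
...##....
.........
t=8: .........
.........
....##...
...#>#...
...##....
.........
t=9: .........
.........
....##...
...###...
...#v....
.........
t=10: .........
.........
....##...
...###...
...#.>...
.........
t=11: .........
.........
....##...
...###...
...#.#...
.....v...
t=12: .........
.........
....##...
...###...
...#.#...
....<#...
t=13: .........
.........
....##...
...###...
...#^#...
....##...
t=14: .........
.........
....##...
...###...
...##>...
....##...
t=15: .........
.........
....##...
...##^...
...##....
....##...
t=16: .........
.........
....##...
...#<....
...##....
....##...
t=17: .........
.........
....##...
...#.....
...#v....
....##...
t=18: .........
.........
....##...
...#.....
...#.>...
....##...
t=19: .........
.........
....##...
...#.....
...#.#...
....#v...
t=20: .........
.........
....##...
...#.....
...#.#...
....#.>..
t=21: ......v..
.........
....##...
...#.....
...#.#...
....#.#..
t=22: .....<#..
.........
....##...
...#.....
...#.#...
....#.#..
t=23: .....##..
.........
....##...
...#.....
...#.#...
....#^#..
t=24: .....##..
.........
....##...
...#.....
...#.#...
....##>..
t=25: .....##..
.........
....##...
...#.....
...#.#^..
....##...
t=26: .....##..
.........
....##...
...#.....
...#.##>.
....##...
t=27: .....##..
.........
....##...
...#.....
...#.###.
....##.v.
t=28: .....##..
.........
....##...
...#.....
...#.###.
....##<#.
t=29: .....##..
.........
....##...
...#.....
...#.#^#.
....####.

north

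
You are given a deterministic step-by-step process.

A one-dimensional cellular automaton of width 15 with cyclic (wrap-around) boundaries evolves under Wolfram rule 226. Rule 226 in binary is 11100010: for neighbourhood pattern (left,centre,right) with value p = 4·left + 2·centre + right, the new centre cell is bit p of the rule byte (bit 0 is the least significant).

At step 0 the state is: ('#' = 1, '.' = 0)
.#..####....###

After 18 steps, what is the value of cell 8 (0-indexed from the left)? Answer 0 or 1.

0

t=0: .#..####....###
t=1: #..#.###...#.##
t=2: #.#.#.##..#.#.#
t=3: ##.#.#.#.#.#.#.
t=4: .##.#.#.#.#.#.#
t=5: #.##.#.#.#.#.#.
t=6: .#.##.#.#.#.#.#
t=7: #.#.##.#.#.#.#.
t=8: .#.#.##.#.#.#.#
t=9: #.#.#.##.#.#.#.
t=10: .#.#.#.##.#.#.#
t=11: #.#.#.#.##.#.#.
t=12: .#.#.#.#.##.#.#
t=13: #.#.#.#.#.##.#.
t=14: .#.#.#.#.#.##.#
t=15: #.#.#.#.#.#.##.
t=16: .#.#.#.#.#.#.##
t=17: #.#.#.#.#.#.#.#
t=18: ##.#.#.#.#.#.#.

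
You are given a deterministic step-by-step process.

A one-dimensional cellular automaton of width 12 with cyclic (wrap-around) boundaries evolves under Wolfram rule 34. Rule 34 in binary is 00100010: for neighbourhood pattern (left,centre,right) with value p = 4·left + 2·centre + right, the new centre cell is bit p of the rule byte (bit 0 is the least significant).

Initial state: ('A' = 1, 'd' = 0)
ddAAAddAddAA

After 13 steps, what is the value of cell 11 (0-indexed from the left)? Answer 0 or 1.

k=0  ddAAAddAddAA
k=1  dAddddAddAdd
k=2  AddddAddAddd
k=3  ddddAddAdddA
k=4  dddAddAdddAd
k=5  ddAddAdddAdd
k=6  dAddAdddAddd
k=7  AddAdddAdddd
k=8  ddAdddAddddA
k=9  dAdddAddddAd
k=10  AdddAddddAdd
k=11  dddAddddAddA
k=12  ddAddddAddAd
k=13  dAddddAddAdd

0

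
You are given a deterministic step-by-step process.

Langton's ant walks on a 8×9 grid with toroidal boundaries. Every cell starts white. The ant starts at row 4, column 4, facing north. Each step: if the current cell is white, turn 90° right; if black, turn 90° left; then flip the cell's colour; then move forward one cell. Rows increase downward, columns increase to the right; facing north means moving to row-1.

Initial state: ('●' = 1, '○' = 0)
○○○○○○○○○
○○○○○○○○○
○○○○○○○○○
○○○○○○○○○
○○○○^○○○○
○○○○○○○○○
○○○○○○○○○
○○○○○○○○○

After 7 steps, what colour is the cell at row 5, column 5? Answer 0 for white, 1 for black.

1

t=0: ○○○○○○○○○
○○○○○○○○○
○○○○○○○○○
○○○○○○○○○
○○○○^○○○○
○○○○○○○○○
○○○○○○○○○
○○○○○○○○○
t=1: ○○○○○○○○○
○○○○○○○○○
○○○○○○○○○
○○○○○○○○○
○○○○●>○○○
○○○○○○○○○
○○○○○○○○○
○○○○○○○○○
t=2: ○○○○○○○○○
○○○○○○○○○
○○○○○○○○○
○○○○○○○○○
○○○○●●○○○
○○○○○v○○○
○○○○○○○○○
○○○○○○○○○
t=3: ○○○○○○○○○
○○○○○○○○○
○○○○○○○○○
○○○○○○○○○
○○○○●●○○○
○○○○<●○○○
○○○○○○○○○
○○○○○○○○○
t=4: ○○○○○○○○○
○○○○○○○○○
○○○○○○○○○
○○○○○○○○○
○○○○^●○○○
○○○○●●○○○
○○○○○○○○○
○○○○○○○○○
t=5: ○○○○○○○○○
○○○○○○○○○
○○○○○○○○○
○○○○○○○○○
○○○<○●○○○
○○○○●●○○○
○○○○○○○○○
○○○○○○○○○
t=6: ○○○○○○○○○
○○○○○○○○○
○○○○○○○○○
○○○^○○○○○
○○○●○●○○○
○○○○●●○○○
○○○○○○○○○
○○○○○○○○○
t=7: ○○○○○○○○○
○○○○○○○○○
○○○○○○○○○
○○○●>○○○○
○○○●○●○○○
○○○○●●○○○
○○○○○○○○○
○○○○○○○○○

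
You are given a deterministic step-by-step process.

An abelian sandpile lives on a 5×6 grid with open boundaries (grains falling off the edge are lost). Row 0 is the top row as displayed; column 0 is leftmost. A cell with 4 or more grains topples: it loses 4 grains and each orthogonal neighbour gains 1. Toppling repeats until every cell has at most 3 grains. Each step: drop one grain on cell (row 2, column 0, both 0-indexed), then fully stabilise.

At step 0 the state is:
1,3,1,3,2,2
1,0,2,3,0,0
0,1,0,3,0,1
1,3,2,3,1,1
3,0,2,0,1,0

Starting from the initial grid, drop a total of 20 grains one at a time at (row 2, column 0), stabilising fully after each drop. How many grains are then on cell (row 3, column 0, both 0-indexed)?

1

t=0: 1,3,1,3,2,2
1,0,2,3,0,0
0,1,0,3,0,1
1,3,2,3,1,1
3,0,2,0,1,0
t=1: 1,3,1,3,2,2
1,0,2,3,0,0
1,1,0,3,0,1
1,3,2,3,1,1
3,0,2,0,1,0
t=2: 1,3,1,3,2,2
1,0,2,3,0,0
2,1,0,3,0,1
1,3,2,3,1,1
3,0,2,0,1,0
t=3: 1,3,1,3,2,2
1,0,2,3,0,0
3,1,0,3,0,1
1,3,2,3,1,1
3,0,2,0,1,0
t=4: 1,3,1,3,2,2
2,0,2,3,0,0
0,2,0,3,0,1
2,3,2,3,1,1
3,0,2,0,1,0
t=5: 1,3,1,3,2,2
2,0,2,3,0,0
1,2,0,3,0,1
2,3,2,3,1,1
3,0,2,0,1,0
t=6: 1,3,1,3,2,2
2,0,2,3,0,0
2,2,0,3,0,1
2,3,2,3,1,1
3,0,2,0,1,0
t=7: 1,3,1,3,2,2
2,0,2,3,0,0
3,2,0,3,0,1
2,3,2,3,1,1
3,0,2,0,1,0
t=8: 1,3,1,3,2,2
3,0,2,3,0,0
0,3,0,3,0,1
3,3,2,3,1,1
3,0,2,0,1,0
t=9: 1,3,1,3,2,2
3,0,2,3,0,0
1,3,0,3,0,1
3,3,2,3,1,1
3,0,2,0,1,0
t=10: 1,3,1,3,2,2
3,0,2,3,0,0
2,3,0,3,0,1
3,3,2,3,1,1
3,0,2,0,1,0
t=11: 1,3,1,3,2,2
3,0,2,3,0,0
3,3,0,3,0,1
3,3,2,3,1,1
3,0,2,0,1,0
t=12: 2,3,1,3,2,2
0,2,2,3,0,0
3,1,1,3,0,1
2,1,3,3,1,1
0,2,2,0,1,0
t=13: 2,3,1,3,2,2
1,2,2,3,0,0
0,2,1,3,0,1
3,1,3,3,1,1
0,2,2,0,1,0
t=14: 2,3,1,3,2,2
1,2,2,3,0,0
1,2,1,3,0,1
3,1,3,3,1,1
0,2,2,0,1,0
t=15: 2,3,1,3,2,2
1,2,2,3,0,0
2,2,1,3,0,1
3,1,3,3,1,1
0,2,2,0,1,0
t=16: 2,3,1,3,2,2
1,2,2,3,0,0
3,2,1,3,0,1
3,1,3,3,1,1
0,2,2,0,1,0
t=17: 2,3,1,3,2,2
2,2,2,3,0,0
1,3,1,3,0,1
0,2,3,3,1,1
1,2,2,0,1,0
t=18: 2,3,1,3,2,2
2,2,2,3,0,0
2,3,1,3,0,1
0,2,3,3,1,1
1,2,2,0,1,0
t=19: 2,3,1,3,2,2
2,2,2,3,0,0
3,3,1,3,0,1
0,2,3,3,1,1
1,2,2,0,1,0
t=20: 2,3,1,3,2,2
3,3,2,3,0,0
1,0,2,3,0,1
1,3,3,3,1,1
1,2,2,0,1,0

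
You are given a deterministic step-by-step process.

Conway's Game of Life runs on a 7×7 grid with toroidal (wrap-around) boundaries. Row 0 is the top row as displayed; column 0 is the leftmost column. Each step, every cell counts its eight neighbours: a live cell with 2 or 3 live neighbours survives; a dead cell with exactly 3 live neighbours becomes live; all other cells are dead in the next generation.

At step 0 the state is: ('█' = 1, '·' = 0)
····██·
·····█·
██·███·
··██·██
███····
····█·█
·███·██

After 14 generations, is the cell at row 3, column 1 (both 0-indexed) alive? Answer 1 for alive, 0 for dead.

1

step 0: ····██·
·····█·
██·███·
··██·██
███····
····█·█
·███·██
step 1: ··██···
···█···
██·█···
·····█·
███·█··
····█·█
█·██··█
step 2: ·█··█··
·█·██··
··█·█··
···██·█
██·██·█
····█·█
███·███
step 3: ······█
·█··██·
··█····
·█····█
··█···█
·······
·██·█·█
step 4: ·████·█
·····█·
███··█·
███····
█······
████·█·
█····█·
step 5: █████·█
·····█·
█·█····
··█····
···█···
█·█·█··
·····█·
step 6: █████·█
····██·
·█·····
·███···
·███···
···██··
·····█·
step 7: ████··█
····███
·█·██··
█··█···
·█·····
···██··
██···██
step 8: ··██···
······█
█·██··█
██·██··
··███··
·██·███
·····█·
step 9: ·······
██····█
··█████
█····██
······█
·██···█
·█···██
step 10: ·█···█·
█████·█
··███··
█··█···
·█·····
·██···█
·██··██
step 11: ·······
█·····█
·····██
·█·██··
·█·····
·····██
·····██
step 12: █····█·
█····██
····███
█·█·██·
█·█·██·
█····██
·····██
step 13: █···█··
█······
·█·█···
█······
█······
██·····
····█··
step 14: ·······
██·····
██·····
██·····
█·····█
██·····
██·····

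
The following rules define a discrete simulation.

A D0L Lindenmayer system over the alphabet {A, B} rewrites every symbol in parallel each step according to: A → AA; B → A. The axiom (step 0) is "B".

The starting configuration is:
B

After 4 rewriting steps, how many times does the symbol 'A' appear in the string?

t=0: B
t=1: A
t=2: AA
t=3: AAAA
t=4: AAAAAAAA

8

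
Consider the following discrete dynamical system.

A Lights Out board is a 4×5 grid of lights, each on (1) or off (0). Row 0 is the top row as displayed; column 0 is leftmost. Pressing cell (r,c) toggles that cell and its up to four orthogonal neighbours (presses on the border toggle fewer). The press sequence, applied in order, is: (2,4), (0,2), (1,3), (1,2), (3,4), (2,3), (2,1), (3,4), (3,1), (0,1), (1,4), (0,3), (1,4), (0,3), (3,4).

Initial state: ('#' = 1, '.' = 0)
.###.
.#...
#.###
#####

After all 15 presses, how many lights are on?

t=0: .###.
.#...
#.###
#####
t=1: .###.
.#..#
#.#..
####.
t=2: .....
.##.#
#.#..
####.
t=3: ...#.
.#.#.
#.##.
####.
t=4: ..##.
..#..
#..#.
####.
t=5: ..##.
..#..
#..##
###.#
t=6: ..##.
..##.
#.#..
#####
t=7: ..##.
.###.
.#...
#.###
t=8: ..##.
.###.
.#..#
#.#..
t=9: ..##.
.###.
....#
.#...
t=10: ##.#.
..##.
....#
.#...
t=11: ##.##
..#.#
.....
.#...
t=12: ###..
..###
.....
.#...
t=13: ###.#
..#..
....#
.#...
t=14: ##.#.
..##.
....#
.#...
t=15: ##.#.
..##.
.....
.#.##

8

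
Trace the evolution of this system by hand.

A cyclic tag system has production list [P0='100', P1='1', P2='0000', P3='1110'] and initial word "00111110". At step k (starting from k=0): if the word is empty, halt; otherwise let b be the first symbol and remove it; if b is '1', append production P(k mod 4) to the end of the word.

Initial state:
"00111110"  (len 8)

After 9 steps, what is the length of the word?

t=0: "00111110"  (len 8)
t=1: "0111110"  (len 7)
t=2: "111110"  (len 6)
t=3: "111100000"  (len 9)
t=4: "111000001110"  (len 12)
t=5: "11000001110100"  (len 14)
t=6: "10000011101001"  (len 14)
t=7: "00000111010010000"  (len 17)
t=8: "0000111010010000"  (len 16)
t=9: "000111010010000"  (len 15)

15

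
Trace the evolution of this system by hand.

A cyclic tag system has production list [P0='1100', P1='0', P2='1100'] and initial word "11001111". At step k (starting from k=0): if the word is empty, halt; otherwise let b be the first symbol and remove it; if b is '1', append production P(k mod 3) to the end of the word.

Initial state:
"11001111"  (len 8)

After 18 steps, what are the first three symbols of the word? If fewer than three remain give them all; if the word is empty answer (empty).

k=0  "11001111"  (len 8)
k=1  "10011111100"  (len 11)
k=2  "00111111000"  (len 11)
k=3  "0111111000"  (len 10)
k=4  "111111000"  (len 9)
k=5  "111110000"  (len 9)
k=6  "111100001100"  (len 12)
k=7  "111000011001100"  (len 15)
k=8  "110000110011000"  (len 15)
k=9  "100001100110001100"  (len 18)
k=10  "000011001100011001100"  (len 21)
k=11  "00011001100011001100"  (len 20)
k=12  "0011001100011001100"  (len 19)
k=13  "011001100011001100"  (len 18)
k=14  "11001100011001100"  (len 17)
k=15  "10011000110011001100"  (len 20)
k=16  "00110001100110011001100"  (len 23)
k=17  "0110001100110011001100"  (len 22)
k=18  "110001100110011001100"  (len 21)

110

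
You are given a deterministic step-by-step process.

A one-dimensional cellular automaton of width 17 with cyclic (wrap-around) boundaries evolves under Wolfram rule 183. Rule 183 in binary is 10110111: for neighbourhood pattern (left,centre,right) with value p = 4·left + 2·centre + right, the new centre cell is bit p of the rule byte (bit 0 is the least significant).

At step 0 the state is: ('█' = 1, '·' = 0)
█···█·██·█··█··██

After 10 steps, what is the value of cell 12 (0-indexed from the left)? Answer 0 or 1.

gen 0: █···█·██·█··█··██
gen 1: ·█████··███████·█
gen 2: █·███·██·█████·██
gen 3: ·█·█·█··█·███·█·█
gen 4: ██████████·█·████
gen 5: █████████·███·███
gen 6: ████████·█·█·█·██
gen 7: ███████·███████·█
gen 8: ██████·█·█████·█·
gen 9: ·████·███·███·███
gen 10: █·██·█·█·█·█·█·█·

0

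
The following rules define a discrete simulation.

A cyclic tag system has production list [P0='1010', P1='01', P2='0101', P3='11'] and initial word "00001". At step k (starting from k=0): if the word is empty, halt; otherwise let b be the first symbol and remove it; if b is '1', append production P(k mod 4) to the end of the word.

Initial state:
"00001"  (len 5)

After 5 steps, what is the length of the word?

step 0: "00001"  (len 5)
step 1: "0001"  (len 4)
step 2: "001"  (len 3)
step 3: "01"  (len 2)
step 4: "1"  (len 1)
step 5: "1010"  (len 4)

4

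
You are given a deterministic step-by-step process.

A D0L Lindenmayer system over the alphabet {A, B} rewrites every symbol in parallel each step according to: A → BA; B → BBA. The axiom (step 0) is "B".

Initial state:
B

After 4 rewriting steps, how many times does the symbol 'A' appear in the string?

[0] B
[1] BBA
[2] BBABBABA
[3] BBABBABABBABBABABBABA
[4] BBABBABABBABBABABBABABBABBABABBABBABABBABABBABBABABBABA

21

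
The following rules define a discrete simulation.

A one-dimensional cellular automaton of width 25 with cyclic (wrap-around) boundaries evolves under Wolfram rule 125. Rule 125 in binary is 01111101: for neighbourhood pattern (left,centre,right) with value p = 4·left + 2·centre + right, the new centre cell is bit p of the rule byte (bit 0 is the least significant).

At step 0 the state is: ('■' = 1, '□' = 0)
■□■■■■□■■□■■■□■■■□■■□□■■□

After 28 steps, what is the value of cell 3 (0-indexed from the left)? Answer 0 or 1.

gen 0: ■□■■■■□■■□■■■□■■■□■■□□■■□
gen 1: ■■■□□■■■■■■□■■■□■■■■■□■■■
gen 2: □□■■□■□□□□■■■□■■■□□□■■■□□
gen 3: ■□■■■■■■■□■□■■■□■■■□■□■■■
gen 4: ■■■□□□□□■■■■■□■■■□■■■■■□□
gen 5: ■□■■■■■□■□□□■■■□■■■□□□■■□
gen 6: ■■■□□□■■■■■□■□■■■□■■■□■■■
gen 7: □□■■■□■□□□■■■■■□■■■□■■■□□
gen 8: ■□■□■■■■■□■□□□■■■□■■■□■■■
gen 9: ■■■■■□□□■■■■■□■□■■■□■■■□□
gen 10: ■□□□■■■□■□□□■■■■■□■■■□■■□
gen 11: ■■■□■□■■■■■□■□□□■■■□■■■■■
gen 12: □□■■■■■□□□■■■■■□■□■■■□□□□
gen 13: ■□■□□□■■■□■□□□■■■■■□■■■■■
gen 14: ■■■■■□■□■■■■■□■□□□■■■□□□□
gen 15: ■□□□■■■■■□□□■■■■■□■□■■■■□
gen 16: ■■■□■□□□■■■□■□□□■■■■■□□■■
gen 17: □□■■■■■□■□■■■■■□■□□□■■□■□
gen 18: ■□■□□□■■■■■□□□■■■■■□■■■■■
gen 19: ■■■■■□■□□□■■■□■□□□■■■□□□□
gen 20: ■□□□■■■■■□■□■■■■■□■□■■■■□
gen 21: ■■■□■□□□■■■■■□□□■■■■■□□■■
gen 22: □□■■■■■□■□□□■■■□■□□□■■□■□
gen 23: ■□■□□□■■■■■□■□■■■■■□■■■■■
gen 24: ■■■■■□■□□□■■■■■□□□■■■□□□□
gen 25: ■□□□■■■■■□■□□□■■■□■□■■■■□
gen 26: ■■■□■□□□■■■■■□■□■■■■■□□■■
gen 27: □□■■■■■□■□□□■■■■■□□□■■□■□
gen 28: ■□■□□□■■■■■□■□□□■■■□■■■■■

0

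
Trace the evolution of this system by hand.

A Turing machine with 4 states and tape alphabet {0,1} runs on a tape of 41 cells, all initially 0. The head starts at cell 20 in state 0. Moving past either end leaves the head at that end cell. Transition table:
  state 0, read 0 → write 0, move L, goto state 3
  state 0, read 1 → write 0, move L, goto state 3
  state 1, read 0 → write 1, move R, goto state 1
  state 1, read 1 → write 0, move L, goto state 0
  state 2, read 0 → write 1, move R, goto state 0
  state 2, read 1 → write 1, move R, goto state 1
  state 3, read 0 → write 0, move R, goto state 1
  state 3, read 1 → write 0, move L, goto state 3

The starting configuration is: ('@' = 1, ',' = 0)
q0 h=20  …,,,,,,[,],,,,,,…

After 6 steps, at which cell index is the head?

24

k=0  q0 h=20  …,,,,,,[,],,,,,,…
k=1  q3 h=19  …,,,,,,[,],,,,,,…
k=2  q1 h=20  …,,,,,,[,],,,,,,…
k=3  q1 h=21  …,,,,,@[,],,,,,,…
k=4  q1 h=22  …,,,,@@[,],,,,,,…
k=5  q1 h=23  …,,,@@@[,],,,,,,…
k=6  q1 h=24  …,,@@@@[,],,,,,,…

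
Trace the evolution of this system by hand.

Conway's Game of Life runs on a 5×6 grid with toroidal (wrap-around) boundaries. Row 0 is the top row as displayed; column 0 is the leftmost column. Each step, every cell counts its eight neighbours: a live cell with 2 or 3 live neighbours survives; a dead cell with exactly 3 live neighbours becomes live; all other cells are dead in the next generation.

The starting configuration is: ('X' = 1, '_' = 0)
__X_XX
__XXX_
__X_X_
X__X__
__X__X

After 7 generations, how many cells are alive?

0) __X_XX
__XXX_
__X_X_
X__X__
__X__X
1) _XX__X
_XX___
_XX_XX
_XXXXX
XXX__X
2) ___X_X
____XX
_____X
______
______
3) _____X
X____X
____XX
______
______
4) X____X
X_____
X___XX
______
______
5) X____X
_X__X_
X____X
_____X
______
6) X____X
_X__X_
X___XX
X____X
X____X
7) _X__X_
_X__X_
_X__X_
_X____
_X__X_

9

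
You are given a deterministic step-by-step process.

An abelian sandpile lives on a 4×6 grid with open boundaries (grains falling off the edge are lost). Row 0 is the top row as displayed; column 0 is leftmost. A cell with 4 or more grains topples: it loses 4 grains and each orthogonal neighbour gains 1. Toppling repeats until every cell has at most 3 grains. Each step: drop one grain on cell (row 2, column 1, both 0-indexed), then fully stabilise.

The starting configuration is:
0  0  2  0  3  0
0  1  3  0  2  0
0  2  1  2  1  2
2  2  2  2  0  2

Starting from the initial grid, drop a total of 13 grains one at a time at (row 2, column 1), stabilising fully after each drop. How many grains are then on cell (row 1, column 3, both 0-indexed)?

t=0: 0  0  2  0  3  0
0  1  3  0  2  0
0  2  1  2  1  2
2  2  2  2  0  2
t=1: 0  0  2  0  3  0
0  1  3  0  2  0
0  3  1  2  1  2
2  2  2  2  0  2
t=2: 0  0  2  0  3  0
0  2  3  0  2  0
1  0  2  2  1  2
2  3  2  2  0  2
t=3: 0  0  2  0  3  0
0  2  3  0  2  0
1  1  2  2  1  2
2  3  2  2  0  2
t=4: 0  0  2  0  3  0
0  2  3  0  2  0
1  2  2  2  1  2
2  3  2  2  0  2
t=5: 0  0  2  0  3  0
0  2  3  0  2  0
1  3  2  2  1  2
2  3  2  2  0  2
t=6: 0  0  2  0  3  0
0  3  3  0  2  0
2  1  3  2  1  2
3  0  3  2  0  2
t=7: 0  0  2  0  3  0
0  3  3  0  2  0
2  2  3  2  1  2
3  0  3  2  0  2
t=8: 0  0  2  0  3  0
0  3  3  0  2  0
2  3  3  2  1  2
3  0  3  2  0  2
t=9: 0  1  3  0  3  0
1  1  1  1  2  0
3  2  2  3  1  2
3  2  0  3  0  2
t=10: 0  1  3  0  3  0
1  1  1  1  2  0
3  3  2  3  1  2
3  2  0  3  0  2
t=11: 0  1  3  0  3  0
2  2  1  1  2  0
1  2  3  3  1  2
1  0  1  3  0  2
t=12: 0  1  3  0  3  0
2  2  1  1  2  0
1  3  3  3  1  2
1  0  1  3  0  2
t=13: 0  1  3  0  3  0
2  3  2  2  2  0
2  1  1  1  2  2
1  1  3  0  1  2

2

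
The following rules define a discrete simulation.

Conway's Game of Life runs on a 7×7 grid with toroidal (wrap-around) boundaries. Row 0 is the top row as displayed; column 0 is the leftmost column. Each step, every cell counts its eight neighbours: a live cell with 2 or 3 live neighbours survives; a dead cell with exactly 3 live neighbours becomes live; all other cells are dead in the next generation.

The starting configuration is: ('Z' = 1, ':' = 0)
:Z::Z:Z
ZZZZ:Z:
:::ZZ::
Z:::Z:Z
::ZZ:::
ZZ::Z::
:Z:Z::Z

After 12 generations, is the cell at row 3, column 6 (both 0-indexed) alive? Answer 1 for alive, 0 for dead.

k=0  :Z::Z:Z
ZZZZ:Z:
:::ZZ::
Z:::Z:Z
::ZZ:::
ZZ::Z::
:Z:Z::Z
k=1  ::::Z:Z
ZZ:::ZZ
:::::::
::Z:ZZ:
::ZZZZZ
ZZ::Z::
:Z:ZZ:Z
k=2  :ZZZZ::
Z::::ZZ
ZZ::Z::
::Z:::Z
Z:Z:::Z
:Z:::::
:ZZZZ:Z
k=3  :::::::
:::::ZZ
:Z:::::
::ZZ:ZZ
Z:Z:::Z
:::::ZZ
::::ZZ:
k=4  ::::Z:Z
:::::::
Z:Z:Z::
::ZZ:ZZ
ZZZZZ::
Z:::Z::
::::ZZZ
k=5  ::::Z:Z
:::Z:Z:
:ZZ:ZZZ
:::::ZZ
Z::::::
Z:Z::::
Z::ZZ:Z
k=6  Z:::::Z
Z:ZZ:::
Z:ZZ:::
:Z::Z::
ZZ:::::
Z::Z:::
ZZ:ZZ:Z
k=7  ::::ZZ:
Z:ZZ:::
Z:::Z::
:::Z:::
ZZZ::::
:::ZZ::
:ZZZZZ:
k=8  :::::ZZ
:Z:Z:ZZ
:ZZ:Z::
Z:ZZ:::
:ZZ:Z::
Z::::Z:
::Z::::
k=9  Z:Z:ZZZ
:Z:Z::Z
::::ZZZ
Z:::Z::
Z:Z:Z:Z
::ZZ:::
:::::Z:
k=10  ZZZZZ::
:ZZZ:::
:::ZZ:Z
ZZ::Z::
Z:Z:ZZZ
:ZZZZZZ
:ZZ::Z:
k=11  Z:::Z::
:::::Z:
::::ZZ:
:ZZ::::
:::::::
:::::::
:::::::
k=12  :::::::
:::::ZZ
::::ZZ:
:::::::
:::::::
:::::::
:::::::

0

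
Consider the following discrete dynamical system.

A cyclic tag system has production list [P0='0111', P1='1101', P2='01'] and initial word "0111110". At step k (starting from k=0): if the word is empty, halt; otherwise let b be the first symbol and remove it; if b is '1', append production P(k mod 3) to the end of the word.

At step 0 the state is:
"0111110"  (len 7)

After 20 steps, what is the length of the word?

gen 0: "0111110"  (len 7)
gen 1: "111110"  (len 6)
gen 2: "111101101"  (len 9)
gen 3: "1110110101"  (len 10)
gen 4: "1101101010111"  (len 13)
gen 5: "1011010101111101"  (len 16)
gen 6: "01101010111110101"  (len 17)
gen 7: "1101010111110101"  (len 16)
gen 8: "1010101111101011101"  (len 19)
gen 9: "01010111110101110101"  (len 20)
gen 10: "1010111110101110101"  (len 19)
gen 11: "0101111101011101011101"  (len 22)
gen 12: "101111101011101011101"  (len 21)
gen 13: "011111010111010111010111"  (len 24)
gen 14: "11111010111010111010111"  (len 23)
gen 15: "111101011101011101011101"  (len 24)
gen 16: "111010111010111010111010111"  (len 27)
gen 17: "110101110101110101110101111101"  (len 30)
gen 18: "1010111010111010111010111110101"  (len 31)
gen 19: "0101110101110101110101111101010111"  (len 34)
gen 20: "101110101110101110101111101010111"  (len 33)

33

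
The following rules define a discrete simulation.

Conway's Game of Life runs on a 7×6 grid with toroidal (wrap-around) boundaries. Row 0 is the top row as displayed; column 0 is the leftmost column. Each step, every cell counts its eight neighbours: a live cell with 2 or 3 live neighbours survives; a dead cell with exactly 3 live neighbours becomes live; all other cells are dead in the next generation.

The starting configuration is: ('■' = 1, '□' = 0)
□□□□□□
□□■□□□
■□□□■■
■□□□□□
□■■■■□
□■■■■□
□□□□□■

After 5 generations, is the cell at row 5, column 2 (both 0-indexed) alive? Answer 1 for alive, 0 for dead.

t=0: □□□□□□
□□■□□□
■□□□■■
■□□□□□
□■■■■□
□■■■■□
□□□□□■
t=1: □□□□□□
□□□□□■
■■□□□■
■□■□□□
■□□□■■
■■□□□■
□□■■■□
t=2: □□□■■□
□□□□□■
□■□□□■
□□□□■□
□□□□■□
□■■□□□
■■■■■■
t=3: □■□□□□
■□□□□■
■□□□■■
□□□□■■
□□□■□□
□□□□□□
■□□□□■
t=4: □■□□□□
□■□□■□
□□□□□□
■□□■□□
□□□□■□
□□□□□□
■□□□□□
t=5: ■■□□□□
□□□□□□
□□□□□□
□□□□□□
□□□□□□
□□□□□□
□□□□□□

0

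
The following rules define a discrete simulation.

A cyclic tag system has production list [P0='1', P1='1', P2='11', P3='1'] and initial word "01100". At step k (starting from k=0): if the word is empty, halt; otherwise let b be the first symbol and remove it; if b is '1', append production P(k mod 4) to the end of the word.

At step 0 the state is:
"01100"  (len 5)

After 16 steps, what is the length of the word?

k=0  "01100"  (len 5)
k=1  "1100"  (len 4)
k=2  "1001"  (len 4)
k=3  "00111"  (len 5)
k=4  "0111"  (len 4)
k=5  "111"  (len 3)
k=6  "111"  (len 3)
k=7  "1111"  (len 4)
k=8  "1111"  (len 4)
k=9  "1111"  (len 4)
k=10  "1111"  (len 4)
k=11  "11111"  (len 5)
k=12  "11111"  (len 5)
k=13  "11111"  (len 5)
k=14  "11111"  (len 5)
k=15  "111111"  (len 6)
k=16  "111111"  (len 6)

6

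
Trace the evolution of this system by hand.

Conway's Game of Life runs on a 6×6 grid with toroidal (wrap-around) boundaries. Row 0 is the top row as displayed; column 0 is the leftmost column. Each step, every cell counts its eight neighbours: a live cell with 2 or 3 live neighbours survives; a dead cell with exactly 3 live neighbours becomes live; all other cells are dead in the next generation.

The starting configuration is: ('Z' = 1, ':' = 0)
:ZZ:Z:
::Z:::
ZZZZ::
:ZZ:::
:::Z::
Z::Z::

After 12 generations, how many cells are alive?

k=0  :ZZ:Z:
::Z:::
ZZZZ::
:ZZ:::
:::Z::
Z::Z::
k=1  :ZZ:::
Z:::::
Z::Z::
Z:::::
:Z:Z::
:Z:ZZ:
k=2  ZZZZ::
Z:Z:::
ZZ:::Z
ZZZ:::
ZZ:ZZ:
ZZ:ZZ:
k=3  ::::Z:
:::Z::
:::::Z
:::ZZ:
::::Z:
::::::
k=4  ::::::
::::Z:
:::Z::
:::ZZZ
:::ZZ:
::::::
k=5  ::::::
::::::
:::Z:Z
::Z::Z
:::Z:Z
::::::
k=6  ::::::
::::::
::::Z:
Z:ZZ:Z
::::Z:
::::::
k=7  ::::::
::::::
:::ZZZ
:::Z:Z
:::ZZZ
::::::
k=8  ::::::
::::Z:
:::Z:Z
Z:Z:::
:::Z:Z
::::Z:
k=9  ::::::
::::Z:
:::ZZZ
Z:ZZ:Z
:::ZZZ
::::Z:
k=10  ::::::
:::ZZZ
Z:Z:::
Z:Z:::
Z:Z:::
:::ZZZ
k=11  ::::::
:::ZZZ
Z:Z:Z:
Z:ZZ:Z
Z:Z:Z:
:::ZZZ
k=12  ::::::
:::ZZZ
Z:Z:::
Z:Z:::
Z:Z:::
:::ZZZ

12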